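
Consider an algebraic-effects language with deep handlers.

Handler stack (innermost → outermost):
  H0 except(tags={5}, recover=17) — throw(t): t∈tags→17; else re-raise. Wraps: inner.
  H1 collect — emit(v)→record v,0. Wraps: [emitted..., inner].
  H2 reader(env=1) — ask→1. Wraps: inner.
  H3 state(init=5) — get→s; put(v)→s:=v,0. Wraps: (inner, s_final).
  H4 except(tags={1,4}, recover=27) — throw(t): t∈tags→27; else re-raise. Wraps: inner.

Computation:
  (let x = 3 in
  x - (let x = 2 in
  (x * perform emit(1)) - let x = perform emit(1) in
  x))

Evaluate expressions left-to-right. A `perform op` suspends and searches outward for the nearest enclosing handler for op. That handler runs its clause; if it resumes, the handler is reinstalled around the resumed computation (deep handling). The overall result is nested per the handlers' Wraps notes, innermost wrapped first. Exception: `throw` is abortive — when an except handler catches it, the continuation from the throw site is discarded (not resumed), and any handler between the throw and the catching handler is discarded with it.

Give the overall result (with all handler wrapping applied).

Answer: ([1, 1, 3], 5)

Working:
emit(1) @ H1 ⇒ out+=1
emit(1) @ H1 ⇒ out+=1
H0 returns 3
H1 returns [1, 1, 3]
H2 returns [1, 1, 3]
H3 returns ([1, 1, 3], 5)
H4 returns ([1, 1, 3], 5)
= ([1, 1, 3], 5)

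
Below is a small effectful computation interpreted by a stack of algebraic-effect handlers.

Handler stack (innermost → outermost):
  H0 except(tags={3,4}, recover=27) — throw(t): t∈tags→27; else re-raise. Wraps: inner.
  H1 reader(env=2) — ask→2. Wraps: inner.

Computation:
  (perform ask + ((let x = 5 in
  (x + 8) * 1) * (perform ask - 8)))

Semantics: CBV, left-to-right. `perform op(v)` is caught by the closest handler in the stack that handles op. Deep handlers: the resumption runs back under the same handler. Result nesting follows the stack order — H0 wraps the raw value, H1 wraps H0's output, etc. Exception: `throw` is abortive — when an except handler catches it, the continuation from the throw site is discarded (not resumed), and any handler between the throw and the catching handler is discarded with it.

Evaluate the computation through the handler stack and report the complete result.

Step-by-step:
ask @ H1 ⇒ 2
ask @ H1 ⇒ 2
H0 returns -76
H1 returns -76
= -76

Answer: -76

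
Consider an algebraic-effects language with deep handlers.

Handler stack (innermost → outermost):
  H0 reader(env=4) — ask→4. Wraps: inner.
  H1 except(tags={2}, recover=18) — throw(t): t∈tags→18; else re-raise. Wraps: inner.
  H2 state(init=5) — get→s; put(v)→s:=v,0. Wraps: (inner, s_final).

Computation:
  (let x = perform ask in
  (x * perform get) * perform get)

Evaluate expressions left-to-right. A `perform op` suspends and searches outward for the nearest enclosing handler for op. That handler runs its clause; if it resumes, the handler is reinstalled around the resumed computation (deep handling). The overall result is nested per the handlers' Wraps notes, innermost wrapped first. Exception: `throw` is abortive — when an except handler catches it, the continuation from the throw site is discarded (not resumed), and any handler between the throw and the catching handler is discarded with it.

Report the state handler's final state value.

Answer: 5

Evaluation trace:
ask @ H0 ⇒ 4
get @ H2 ⇒ 5
get @ H2 ⇒ 5
H0 returns 100
H1 returns 100
H2 returns (100, 5)
= (100, 5)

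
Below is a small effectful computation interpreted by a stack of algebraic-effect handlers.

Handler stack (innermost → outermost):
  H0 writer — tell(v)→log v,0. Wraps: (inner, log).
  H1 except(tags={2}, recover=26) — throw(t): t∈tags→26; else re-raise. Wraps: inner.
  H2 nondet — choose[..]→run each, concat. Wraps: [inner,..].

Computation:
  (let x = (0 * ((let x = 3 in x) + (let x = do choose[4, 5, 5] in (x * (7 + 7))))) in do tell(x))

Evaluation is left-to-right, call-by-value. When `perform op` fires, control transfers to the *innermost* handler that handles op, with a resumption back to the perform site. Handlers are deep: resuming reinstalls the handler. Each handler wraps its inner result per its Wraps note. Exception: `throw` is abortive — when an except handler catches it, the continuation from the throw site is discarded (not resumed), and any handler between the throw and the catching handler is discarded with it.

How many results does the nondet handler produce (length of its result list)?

Step-by-step:
choose[4, 5, 5] @ H2
  branch[0] choose=4:
    tell(0) @ H0 ⇒ log+=0
    H0 returns (0, (0))
    H1 returns (0, (0))
    H2 returns [(0, (0))]
  branch[1] choose=5:
    tell(0) @ H0 ⇒ log+=0
    H0 returns (0, (0))
    H1 returns (0, (0))
    H2 returns [(0, (0))]
  branch[2] choose=5:
    tell(0) @ H0 ⇒ log+=0
    H0 returns (0, (0))
    H1 returns (0, (0))
    H2 returns [(0, (0))]
= [(0, (0)), (0, (0)), (0, (0))]

Answer: 3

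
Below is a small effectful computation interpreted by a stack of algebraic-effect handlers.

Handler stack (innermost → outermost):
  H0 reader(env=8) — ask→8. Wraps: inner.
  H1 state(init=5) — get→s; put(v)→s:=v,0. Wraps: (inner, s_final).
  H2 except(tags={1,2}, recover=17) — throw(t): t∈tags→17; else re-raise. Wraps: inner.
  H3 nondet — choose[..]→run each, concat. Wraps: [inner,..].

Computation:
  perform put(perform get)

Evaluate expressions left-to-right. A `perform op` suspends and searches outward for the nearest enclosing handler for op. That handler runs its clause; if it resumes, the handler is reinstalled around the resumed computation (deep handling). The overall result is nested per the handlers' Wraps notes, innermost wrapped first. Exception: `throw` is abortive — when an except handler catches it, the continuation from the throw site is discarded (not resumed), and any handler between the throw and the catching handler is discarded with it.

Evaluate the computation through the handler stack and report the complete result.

Working:
get @ H1 ⇒ 5
put(5) @ H1 ⇒ s:=5
H0 returns 0
H1 returns (0, 5)
H2 returns (0, 5)
H3 returns [(0, 5)]
= [(0, 5)]

Answer: [(0, 5)]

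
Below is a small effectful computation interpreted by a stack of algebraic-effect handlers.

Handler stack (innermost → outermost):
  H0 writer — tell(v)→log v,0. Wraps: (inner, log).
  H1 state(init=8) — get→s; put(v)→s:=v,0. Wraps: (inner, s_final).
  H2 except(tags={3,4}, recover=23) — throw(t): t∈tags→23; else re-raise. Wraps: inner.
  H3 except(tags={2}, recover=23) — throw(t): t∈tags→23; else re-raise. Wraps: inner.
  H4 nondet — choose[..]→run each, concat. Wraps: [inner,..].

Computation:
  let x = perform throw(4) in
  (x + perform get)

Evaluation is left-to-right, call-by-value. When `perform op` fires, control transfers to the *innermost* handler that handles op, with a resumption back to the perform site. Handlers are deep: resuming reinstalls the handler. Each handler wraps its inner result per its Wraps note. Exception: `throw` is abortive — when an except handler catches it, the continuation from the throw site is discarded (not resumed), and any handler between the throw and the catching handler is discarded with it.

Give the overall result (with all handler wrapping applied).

Answer: [23]

Evaluation trace:
throw(4) @ H2 caught ⇒ 23
H3 returns 23
H4 returns [23]
= [23]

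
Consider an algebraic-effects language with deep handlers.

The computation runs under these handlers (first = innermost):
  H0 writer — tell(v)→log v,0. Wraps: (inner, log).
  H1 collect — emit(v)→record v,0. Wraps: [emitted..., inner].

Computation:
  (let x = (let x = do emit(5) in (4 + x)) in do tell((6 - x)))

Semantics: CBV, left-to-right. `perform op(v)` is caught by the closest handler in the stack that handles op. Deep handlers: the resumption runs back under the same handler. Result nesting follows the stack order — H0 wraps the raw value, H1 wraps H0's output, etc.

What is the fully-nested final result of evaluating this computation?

Evaluation trace:
emit(5) @ H1 ⇒ out+=5
tell(2) @ H0 ⇒ log+=2
H0 returns (0, (2))
H1 returns [5, (0, (2))]
= [5, (0, (2))]

Answer: [5, (0, (2))]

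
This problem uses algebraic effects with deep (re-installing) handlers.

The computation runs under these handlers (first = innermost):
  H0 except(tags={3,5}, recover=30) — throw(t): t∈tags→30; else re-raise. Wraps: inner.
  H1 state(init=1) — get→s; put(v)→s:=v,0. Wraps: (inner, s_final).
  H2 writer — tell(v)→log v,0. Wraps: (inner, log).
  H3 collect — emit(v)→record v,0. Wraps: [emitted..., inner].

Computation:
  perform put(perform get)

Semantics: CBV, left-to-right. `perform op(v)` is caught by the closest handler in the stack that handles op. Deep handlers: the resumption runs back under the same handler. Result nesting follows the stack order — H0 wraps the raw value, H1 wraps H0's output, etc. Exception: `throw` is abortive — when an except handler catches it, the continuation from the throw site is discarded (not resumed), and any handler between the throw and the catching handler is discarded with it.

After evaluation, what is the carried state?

Answer: 1

Step-by-step:
get @ H1 ⇒ 1
put(1) @ H1 ⇒ s:=1
H0 returns 0
H1 returns (0, 1)
H2 returns ((0, 1), ())
H3 returns [((0, 1), ())]
= [((0, 1), ())]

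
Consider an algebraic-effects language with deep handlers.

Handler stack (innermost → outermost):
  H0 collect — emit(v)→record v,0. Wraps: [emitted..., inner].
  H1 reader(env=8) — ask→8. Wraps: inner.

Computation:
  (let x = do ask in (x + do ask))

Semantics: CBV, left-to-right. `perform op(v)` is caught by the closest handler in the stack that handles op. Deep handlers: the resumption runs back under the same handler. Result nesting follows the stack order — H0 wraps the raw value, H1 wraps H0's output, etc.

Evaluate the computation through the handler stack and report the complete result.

Step-by-step:
ask @ H1 ⇒ 8
ask @ H1 ⇒ 8
H0 returns [16]
H1 returns [16]
= [16]

Answer: [16]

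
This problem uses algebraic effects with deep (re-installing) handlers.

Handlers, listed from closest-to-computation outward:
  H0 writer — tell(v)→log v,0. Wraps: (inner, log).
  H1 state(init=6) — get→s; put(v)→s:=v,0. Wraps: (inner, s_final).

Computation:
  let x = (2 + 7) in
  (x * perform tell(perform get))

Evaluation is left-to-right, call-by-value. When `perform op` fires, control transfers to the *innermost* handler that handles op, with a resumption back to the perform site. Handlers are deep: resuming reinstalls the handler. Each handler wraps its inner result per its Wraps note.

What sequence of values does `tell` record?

Answer: (6)

Evaluation trace:
get @ H1 ⇒ 6
tell(6) @ H0 ⇒ log+=6
H0 returns (0, (6))
H1 returns ((0, (6)), 6)
= ((0, (6)), 6)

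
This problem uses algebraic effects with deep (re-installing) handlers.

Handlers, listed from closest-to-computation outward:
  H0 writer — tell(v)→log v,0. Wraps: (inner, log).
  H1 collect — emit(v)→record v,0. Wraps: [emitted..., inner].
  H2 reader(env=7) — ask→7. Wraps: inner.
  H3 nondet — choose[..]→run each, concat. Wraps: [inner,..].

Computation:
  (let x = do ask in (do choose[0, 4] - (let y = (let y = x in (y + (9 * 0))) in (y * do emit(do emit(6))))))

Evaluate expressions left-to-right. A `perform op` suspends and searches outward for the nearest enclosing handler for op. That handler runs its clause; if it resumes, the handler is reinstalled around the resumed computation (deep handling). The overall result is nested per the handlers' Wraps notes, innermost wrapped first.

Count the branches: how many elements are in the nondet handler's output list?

Answer: 2

Step-by-step:
ask @ H2 ⇒ 7
choose[0, 4] @ H3
  branch[0] choose=0:
    emit(6) @ H1 ⇒ out+=6
    emit(0) @ H1 ⇒ out+=0
    H0 returns (0, ())
    H1 returns [6, 0, (0, ())]
    H2 returns [6, 0, (0, ())]
    H3 returns [[6, 0, (0, ())]]
  branch[1] choose=4:
    emit(6) @ H1 ⇒ out+=6
    emit(0) @ H1 ⇒ out+=0
    H0 returns (4, ())
    H1 returns [6, 0, (4, ())]
    H2 returns [6, 0, (4, ())]
    H3 returns [[6, 0, (4, ())]]
= [[6, 0, (0, ())], [6, 0, (4, ())]]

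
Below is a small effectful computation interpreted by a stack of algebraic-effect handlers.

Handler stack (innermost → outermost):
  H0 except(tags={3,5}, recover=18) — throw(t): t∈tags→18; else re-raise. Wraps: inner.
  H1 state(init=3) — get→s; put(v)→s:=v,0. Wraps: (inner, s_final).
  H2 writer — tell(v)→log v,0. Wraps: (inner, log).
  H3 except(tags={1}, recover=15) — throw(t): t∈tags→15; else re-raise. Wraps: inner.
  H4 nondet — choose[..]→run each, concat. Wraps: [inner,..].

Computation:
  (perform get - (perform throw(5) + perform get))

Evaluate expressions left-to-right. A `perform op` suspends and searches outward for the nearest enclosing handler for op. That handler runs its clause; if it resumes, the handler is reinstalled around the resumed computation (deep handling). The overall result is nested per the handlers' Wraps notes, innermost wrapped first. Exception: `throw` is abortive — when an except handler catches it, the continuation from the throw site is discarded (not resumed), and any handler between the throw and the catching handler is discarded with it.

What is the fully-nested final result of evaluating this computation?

Answer: [((18, 3), ())]

Working:
get @ H1 ⇒ 3
throw(5) @ H0 caught ⇒ 18
H1 returns (18, 3)
H2 returns ((18, 3), ())
H3 returns ((18, 3), ())
H4 returns [((18, 3), ())]
= [((18, 3), ())]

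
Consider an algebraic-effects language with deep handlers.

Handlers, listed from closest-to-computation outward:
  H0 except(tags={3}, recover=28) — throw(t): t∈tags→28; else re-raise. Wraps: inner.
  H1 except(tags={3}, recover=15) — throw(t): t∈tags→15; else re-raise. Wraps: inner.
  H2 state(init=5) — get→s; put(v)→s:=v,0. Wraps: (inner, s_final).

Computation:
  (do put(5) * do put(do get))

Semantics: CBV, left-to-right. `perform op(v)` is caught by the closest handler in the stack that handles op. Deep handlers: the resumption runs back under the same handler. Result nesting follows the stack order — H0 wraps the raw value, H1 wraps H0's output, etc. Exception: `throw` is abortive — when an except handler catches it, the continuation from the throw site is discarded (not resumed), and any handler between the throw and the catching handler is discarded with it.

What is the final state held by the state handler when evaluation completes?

Answer: 5

Working:
put(5) @ H2 ⇒ s:=5
get @ H2 ⇒ 5
put(5) @ H2 ⇒ s:=5
H0 returns 0
H1 returns 0
H2 returns (0, 5)
= (0, 5)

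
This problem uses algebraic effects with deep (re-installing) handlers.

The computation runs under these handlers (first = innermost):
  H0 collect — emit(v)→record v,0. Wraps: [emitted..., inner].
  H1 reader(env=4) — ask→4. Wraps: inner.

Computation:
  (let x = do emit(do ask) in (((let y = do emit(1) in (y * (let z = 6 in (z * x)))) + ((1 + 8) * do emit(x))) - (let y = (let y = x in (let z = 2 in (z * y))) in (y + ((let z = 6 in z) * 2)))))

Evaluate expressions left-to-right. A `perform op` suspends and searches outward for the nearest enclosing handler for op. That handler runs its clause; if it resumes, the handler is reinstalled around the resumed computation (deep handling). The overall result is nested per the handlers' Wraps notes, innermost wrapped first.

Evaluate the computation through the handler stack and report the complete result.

Evaluation trace:
ask @ H1 ⇒ 4
emit(4) @ H0 ⇒ out+=4
emit(1) @ H0 ⇒ out+=1
emit(0) @ H0 ⇒ out+=0
H0 returns [4, 1, 0, -12]
H1 returns [4, 1, 0, -12]
= [4, 1, 0, -12]

Answer: [4, 1, 0, -12]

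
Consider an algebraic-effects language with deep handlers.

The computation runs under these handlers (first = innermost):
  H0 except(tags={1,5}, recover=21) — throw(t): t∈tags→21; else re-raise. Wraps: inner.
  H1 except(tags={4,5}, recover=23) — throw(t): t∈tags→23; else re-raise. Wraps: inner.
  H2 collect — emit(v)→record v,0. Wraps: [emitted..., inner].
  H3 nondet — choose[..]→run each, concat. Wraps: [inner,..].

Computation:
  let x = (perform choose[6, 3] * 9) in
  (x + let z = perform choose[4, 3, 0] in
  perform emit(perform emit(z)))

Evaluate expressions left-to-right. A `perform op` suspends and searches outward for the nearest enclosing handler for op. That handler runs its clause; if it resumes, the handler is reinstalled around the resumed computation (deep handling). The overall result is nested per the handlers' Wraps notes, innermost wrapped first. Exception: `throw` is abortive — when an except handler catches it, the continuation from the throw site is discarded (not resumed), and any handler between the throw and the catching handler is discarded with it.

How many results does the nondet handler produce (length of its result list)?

Answer: 6

Step-by-step:
choose[6, 3] @ H3
  branch[0] choose=6:
    choose[4, 3, 0] @ H3
      branch[0] choose=4:
        emit(4) @ H2 ⇒ out+=4
        emit(0) @ H2 ⇒ out+=0
        H0 returns 54
        H1 returns 54
        H2 returns [4, 0, 54]
        H3 returns [[4, 0, 54]]
      branch[1] choose=3:
        emit(3) @ H2 ⇒ out+=3
        emit(0) @ H2 ⇒ out+=0
        H0 returns 54
        H1 returns 54
        H2 returns [3, 0, 54]
        H3 returns [[3, 0, 54]]
      branch[2] choose=0:
        emit(0) @ H2 ⇒ out+=0
        emit(0) @ H2 ⇒ out+=0
        H0 returns 54
        H1 returns 54
        H2 returns [0, 0, 54]
        H3 returns [[0, 0, 54]]
  branch[1] choose=3:
    choose[4, 3, 0] @ H3
      branch[0] choose=4:
        emit(4) @ H2 ⇒ out+=4
        emit(0) @ H2 ⇒ out+=0
        H0 returns 27
        H1 returns 27
        H2 returns [4, 0, 27]
        H3 returns [[4, 0, 27]]
      branch[1] choose=3:
        emit(3) @ H2 ⇒ out+=3
        emit(0) @ H2 ⇒ out+=0
        H0 returns 27
        H1 returns 27
        H2 returns [3, 0, 27]
        H3 returns [[3, 0, 27]]
      branch[2] choose=0:
        emit(0) @ H2 ⇒ out+=0
        emit(0) @ H2 ⇒ out+=0
        H0 returns 27
        H1 returns 27
        H2 returns [0, 0, 27]
        H3 returns [[0, 0, 27]]
= [[4, 0, 54], [3, 0, 54], [0, 0, 54], [4, 0, 27], [3, 0, 27], [0, 0, 27]]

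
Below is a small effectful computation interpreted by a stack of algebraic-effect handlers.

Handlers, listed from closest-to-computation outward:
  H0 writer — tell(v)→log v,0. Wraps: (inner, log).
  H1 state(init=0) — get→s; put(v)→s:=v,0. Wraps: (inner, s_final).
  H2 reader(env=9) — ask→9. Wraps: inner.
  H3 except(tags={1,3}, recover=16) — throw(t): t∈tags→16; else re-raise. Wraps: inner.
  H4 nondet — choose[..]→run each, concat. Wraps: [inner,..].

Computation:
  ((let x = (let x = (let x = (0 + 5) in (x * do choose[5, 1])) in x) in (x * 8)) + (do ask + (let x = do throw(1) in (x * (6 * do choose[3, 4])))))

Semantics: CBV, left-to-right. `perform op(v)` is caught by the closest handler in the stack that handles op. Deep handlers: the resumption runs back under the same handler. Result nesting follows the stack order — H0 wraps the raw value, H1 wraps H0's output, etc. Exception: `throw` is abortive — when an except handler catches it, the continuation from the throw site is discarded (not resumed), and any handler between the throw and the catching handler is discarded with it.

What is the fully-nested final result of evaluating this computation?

Answer: [16, 16]

Evaluation trace:
choose[5, 1] @ H4
  branch[0] choose=5:
    ask @ H2 ⇒ 9
    throw(1) @ H3 caught ⇒ 16
    H4 returns [16]
  branch[1] choose=1:
    ask @ H2 ⇒ 9
    throw(1) @ H3 caught ⇒ 16
    H4 returns [16]
= [16, 16]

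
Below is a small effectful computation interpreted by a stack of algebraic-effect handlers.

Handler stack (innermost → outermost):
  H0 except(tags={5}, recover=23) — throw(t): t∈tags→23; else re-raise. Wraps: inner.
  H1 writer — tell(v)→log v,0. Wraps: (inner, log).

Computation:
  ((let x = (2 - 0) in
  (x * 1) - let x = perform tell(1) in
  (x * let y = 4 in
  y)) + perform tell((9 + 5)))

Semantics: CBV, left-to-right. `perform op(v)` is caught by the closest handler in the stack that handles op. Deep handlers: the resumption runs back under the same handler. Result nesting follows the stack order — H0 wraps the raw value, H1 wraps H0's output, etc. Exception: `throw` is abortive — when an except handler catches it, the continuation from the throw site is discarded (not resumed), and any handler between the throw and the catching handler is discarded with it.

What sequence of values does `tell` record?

Step-by-step:
tell(1) @ H1 ⇒ log+=1
tell(14) @ H1 ⇒ log+=14
H0 returns 2
H1 returns (2, (1, 14))
= (2, (1, 14))

Answer: (1, 14)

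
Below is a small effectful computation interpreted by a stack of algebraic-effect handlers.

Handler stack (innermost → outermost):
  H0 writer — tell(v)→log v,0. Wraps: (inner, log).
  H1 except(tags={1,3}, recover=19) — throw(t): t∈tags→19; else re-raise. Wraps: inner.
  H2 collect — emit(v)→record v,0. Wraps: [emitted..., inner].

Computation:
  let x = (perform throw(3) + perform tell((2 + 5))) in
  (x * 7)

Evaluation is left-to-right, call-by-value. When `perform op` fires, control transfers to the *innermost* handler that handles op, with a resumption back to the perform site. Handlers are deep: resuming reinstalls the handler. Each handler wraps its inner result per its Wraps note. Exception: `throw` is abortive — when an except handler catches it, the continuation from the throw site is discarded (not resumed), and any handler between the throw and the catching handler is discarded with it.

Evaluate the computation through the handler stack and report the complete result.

Evaluation trace:
throw(3) @ H1 caught ⇒ 19
H2 returns [19]
= [19]

Answer: [19]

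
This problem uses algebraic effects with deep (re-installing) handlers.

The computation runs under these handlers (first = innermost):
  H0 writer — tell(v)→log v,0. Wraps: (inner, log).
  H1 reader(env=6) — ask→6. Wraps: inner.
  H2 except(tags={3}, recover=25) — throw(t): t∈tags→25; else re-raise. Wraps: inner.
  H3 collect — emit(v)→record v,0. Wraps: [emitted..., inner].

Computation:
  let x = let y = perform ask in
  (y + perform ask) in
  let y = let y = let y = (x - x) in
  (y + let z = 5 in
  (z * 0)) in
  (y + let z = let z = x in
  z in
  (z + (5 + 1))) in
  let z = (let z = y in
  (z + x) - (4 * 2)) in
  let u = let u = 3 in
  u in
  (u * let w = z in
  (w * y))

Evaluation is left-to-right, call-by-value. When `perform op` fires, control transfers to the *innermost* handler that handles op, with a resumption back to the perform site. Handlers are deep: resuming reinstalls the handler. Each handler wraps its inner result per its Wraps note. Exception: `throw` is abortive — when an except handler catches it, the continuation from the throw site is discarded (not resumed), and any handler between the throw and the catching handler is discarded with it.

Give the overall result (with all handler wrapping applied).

Answer: [(1188, ())]

Evaluation trace:
ask @ H1 ⇒ 6
ask @ H1 ⇒ 6
H0 returns (1188, ())
H1 returns (1188, ())
H2 returns (1188, ())
H3 returns [(1188, ())]
= [(1188, ())]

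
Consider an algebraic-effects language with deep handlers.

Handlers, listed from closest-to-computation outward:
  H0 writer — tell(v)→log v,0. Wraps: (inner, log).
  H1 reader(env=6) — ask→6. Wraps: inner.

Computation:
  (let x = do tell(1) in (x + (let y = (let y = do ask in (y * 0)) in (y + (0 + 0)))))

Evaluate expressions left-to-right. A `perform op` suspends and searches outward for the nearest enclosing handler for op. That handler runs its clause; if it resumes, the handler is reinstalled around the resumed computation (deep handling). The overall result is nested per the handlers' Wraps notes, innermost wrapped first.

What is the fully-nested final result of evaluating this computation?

Answer: (0, (1))

Working:
tell(1) @ H0 ⇒ log+=1
ask @ H1 ⇒ 6
H0 returns (0, (1))
H1 returns (0, (1))
= (0, (1))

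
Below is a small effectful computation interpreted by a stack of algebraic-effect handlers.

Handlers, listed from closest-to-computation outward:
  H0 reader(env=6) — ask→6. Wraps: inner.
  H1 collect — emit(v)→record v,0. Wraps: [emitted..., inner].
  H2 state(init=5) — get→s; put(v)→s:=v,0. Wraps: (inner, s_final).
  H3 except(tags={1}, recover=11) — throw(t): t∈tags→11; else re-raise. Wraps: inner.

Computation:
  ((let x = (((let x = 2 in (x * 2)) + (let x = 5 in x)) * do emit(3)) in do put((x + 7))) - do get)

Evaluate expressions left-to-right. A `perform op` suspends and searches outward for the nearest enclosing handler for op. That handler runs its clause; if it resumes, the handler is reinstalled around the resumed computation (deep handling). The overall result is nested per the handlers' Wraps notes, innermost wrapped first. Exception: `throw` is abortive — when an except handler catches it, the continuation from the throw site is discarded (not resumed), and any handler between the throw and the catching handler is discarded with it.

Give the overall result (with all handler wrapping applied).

Working:
emit(3) @ H1 ⇒ out+=3
put(7) @ H2 ⇒ s:=7
get @ H2 ⇒ 7
H0 returns -7
H1 returns [3, -7]
H2 returns ([3, -7], 7)
H3 returns ([3, -7], 7)
= ([3, -7], 7)

Answer: ([3, -7], 7)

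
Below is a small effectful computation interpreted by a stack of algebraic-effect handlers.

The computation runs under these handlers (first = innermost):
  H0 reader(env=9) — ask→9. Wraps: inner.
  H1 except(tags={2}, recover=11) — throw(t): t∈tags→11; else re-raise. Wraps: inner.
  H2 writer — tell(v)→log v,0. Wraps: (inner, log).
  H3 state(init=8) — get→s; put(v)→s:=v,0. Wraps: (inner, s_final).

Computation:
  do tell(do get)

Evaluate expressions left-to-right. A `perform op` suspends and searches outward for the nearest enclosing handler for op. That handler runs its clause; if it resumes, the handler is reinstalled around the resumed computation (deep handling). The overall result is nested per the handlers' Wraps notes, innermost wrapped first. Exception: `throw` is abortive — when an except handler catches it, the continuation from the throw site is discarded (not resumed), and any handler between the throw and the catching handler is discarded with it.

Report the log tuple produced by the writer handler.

Answer: (8)

Evaluation trace:
get @ H3 ⇒ 8
tell(8) @ H2 ⇒ log+=8
H0 returns 0
H1 returns 0
H2 returns (0, (8))
H3 returns ((0, (8)), 8)
= ((0, (8)), 8)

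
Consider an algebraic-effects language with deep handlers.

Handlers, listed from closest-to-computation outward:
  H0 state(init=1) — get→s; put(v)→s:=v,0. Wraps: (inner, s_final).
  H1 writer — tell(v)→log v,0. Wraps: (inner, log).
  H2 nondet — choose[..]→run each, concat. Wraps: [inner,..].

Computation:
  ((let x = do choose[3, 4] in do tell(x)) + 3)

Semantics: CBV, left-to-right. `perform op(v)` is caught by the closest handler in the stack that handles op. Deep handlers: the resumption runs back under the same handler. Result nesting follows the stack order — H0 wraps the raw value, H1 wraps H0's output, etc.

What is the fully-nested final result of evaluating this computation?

Answer: [((3, 1), (3)), ((3, 1), (4))]

Working:
choose[3, 4] @ H2
  branch[0] choose=3:
    tell(3) @ H1 ⇒ log+=3
    H0 returns (3, 1)
    H1 returns ((3, 1), (3))
    H2 returns [((3, 1), (3))]
  branch[1] choose=4:
    tell(4) @ H1 ⇒ log+=4
    H0 returns (3, 1)
    H1 returns ((3, 1), (4))
    H2 returns [((3, 1), (4))]
= [((3, 1), (3)), ((3, 1), (4))]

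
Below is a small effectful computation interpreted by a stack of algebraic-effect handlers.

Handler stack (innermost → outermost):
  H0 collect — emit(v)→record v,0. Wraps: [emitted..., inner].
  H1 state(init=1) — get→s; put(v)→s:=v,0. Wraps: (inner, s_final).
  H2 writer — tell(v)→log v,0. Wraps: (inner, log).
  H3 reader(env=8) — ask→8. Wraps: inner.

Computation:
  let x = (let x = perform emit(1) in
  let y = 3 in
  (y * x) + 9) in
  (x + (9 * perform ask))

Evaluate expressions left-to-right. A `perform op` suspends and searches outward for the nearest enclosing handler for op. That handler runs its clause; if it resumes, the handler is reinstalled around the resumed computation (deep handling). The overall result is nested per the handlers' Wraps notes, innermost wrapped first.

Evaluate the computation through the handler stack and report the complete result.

Evaluation trace:
emit(1) @ H0 ⇒ out+=1
ask @ H3 ⇒ 8
H0 returns [1, 81]
H1 returns ([1, 81], 1)
H2 returns (([1, 81], 1), ())
H3 returns (([1, 81], 1), ())
= (([1, 81], 1), ())

Answer: (([1, 81], 1), ())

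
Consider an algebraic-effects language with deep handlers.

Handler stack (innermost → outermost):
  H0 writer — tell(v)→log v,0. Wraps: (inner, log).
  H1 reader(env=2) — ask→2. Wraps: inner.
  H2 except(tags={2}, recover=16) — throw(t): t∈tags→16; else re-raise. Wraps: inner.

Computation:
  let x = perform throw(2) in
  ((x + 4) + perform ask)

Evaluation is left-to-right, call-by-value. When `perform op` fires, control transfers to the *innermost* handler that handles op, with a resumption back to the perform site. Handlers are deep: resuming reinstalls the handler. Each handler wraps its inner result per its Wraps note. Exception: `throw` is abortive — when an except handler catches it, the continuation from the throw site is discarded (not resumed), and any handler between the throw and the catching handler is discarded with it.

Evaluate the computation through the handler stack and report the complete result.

Evaluation trace:
throw(2) @ H2 caught ⇒ 16
= 16

Answer: 16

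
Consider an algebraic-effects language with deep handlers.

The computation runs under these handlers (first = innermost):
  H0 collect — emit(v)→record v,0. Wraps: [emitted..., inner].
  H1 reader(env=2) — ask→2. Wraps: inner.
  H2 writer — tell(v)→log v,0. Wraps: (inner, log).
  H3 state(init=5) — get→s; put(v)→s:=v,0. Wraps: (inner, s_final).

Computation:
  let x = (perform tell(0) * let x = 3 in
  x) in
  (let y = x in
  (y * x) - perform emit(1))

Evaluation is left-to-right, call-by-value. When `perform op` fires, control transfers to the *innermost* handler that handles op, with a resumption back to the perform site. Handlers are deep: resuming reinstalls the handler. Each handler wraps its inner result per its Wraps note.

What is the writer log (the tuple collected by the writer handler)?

Answer: (0)

Evaluation trace:
tell(0) @ H2 ⇒ log+=0
emit(1) @ H0 ⇒ out+=1
H0 returns [1, 0]
H1 returns [1, 0]
H2 returns ([1, 0], (0))
H3 returns (([1, 0], (0)), 5)
= (([1, 0], (0)), 5)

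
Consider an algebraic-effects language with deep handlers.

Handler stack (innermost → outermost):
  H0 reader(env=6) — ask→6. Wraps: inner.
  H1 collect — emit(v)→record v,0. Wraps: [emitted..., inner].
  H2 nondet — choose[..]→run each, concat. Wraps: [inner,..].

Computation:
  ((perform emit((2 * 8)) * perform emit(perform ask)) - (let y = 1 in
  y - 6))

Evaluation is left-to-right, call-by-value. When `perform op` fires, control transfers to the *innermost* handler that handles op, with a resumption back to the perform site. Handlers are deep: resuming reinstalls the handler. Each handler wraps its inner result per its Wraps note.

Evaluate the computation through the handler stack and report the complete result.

Working:
emit(16) @ H1 ⇒ out+=16
ask @ H0 ⇒ 6
emit(6) @ H1 ⇒ out+=6
H0 returns 5
H1 returns [16, 6, 5]
H2 returns [[16, 6, 5]]
= [[16, 6, 5]]

Answer: [[16, 6, 5]]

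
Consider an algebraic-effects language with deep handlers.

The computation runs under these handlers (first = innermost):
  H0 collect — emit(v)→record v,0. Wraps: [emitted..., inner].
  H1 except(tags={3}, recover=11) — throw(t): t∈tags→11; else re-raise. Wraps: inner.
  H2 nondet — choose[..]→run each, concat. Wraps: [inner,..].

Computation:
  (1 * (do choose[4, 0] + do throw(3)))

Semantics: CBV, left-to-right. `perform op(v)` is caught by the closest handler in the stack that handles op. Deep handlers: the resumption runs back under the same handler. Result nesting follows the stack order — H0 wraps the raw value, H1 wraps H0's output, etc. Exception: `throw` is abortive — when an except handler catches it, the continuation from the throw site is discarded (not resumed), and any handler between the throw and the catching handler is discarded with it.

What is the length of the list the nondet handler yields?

Answer: 2

Working:
choose[4, 0] @ H2
  branch[0] choose=4:
    throw(3) @ H1 caught ⇒ 11
    H2 returns [11]
  branch[1] choose=0:
    throw(3) @ H1 caught ⇒ 11
    H2 returns [11]
= [11, 11]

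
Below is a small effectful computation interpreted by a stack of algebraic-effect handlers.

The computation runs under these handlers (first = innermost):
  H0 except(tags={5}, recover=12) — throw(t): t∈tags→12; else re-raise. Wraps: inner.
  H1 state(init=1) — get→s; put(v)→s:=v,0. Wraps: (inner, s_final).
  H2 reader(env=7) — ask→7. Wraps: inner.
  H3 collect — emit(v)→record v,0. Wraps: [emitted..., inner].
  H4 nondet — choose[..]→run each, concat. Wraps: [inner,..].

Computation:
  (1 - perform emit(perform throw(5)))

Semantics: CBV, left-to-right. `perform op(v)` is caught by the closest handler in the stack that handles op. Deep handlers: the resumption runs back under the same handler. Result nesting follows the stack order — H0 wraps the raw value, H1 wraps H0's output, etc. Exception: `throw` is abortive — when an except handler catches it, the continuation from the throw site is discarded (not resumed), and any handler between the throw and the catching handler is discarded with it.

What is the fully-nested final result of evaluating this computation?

Working:
throw(5) @ H0 caught ⇒ 12
H1 returns (12, 1)
H2 returns (12, 1)
H3 returns [(12, 1)]
H4 returns [[(12, 1)]]
= [[(12, 1)]]

Answer: [[(12, 1)]]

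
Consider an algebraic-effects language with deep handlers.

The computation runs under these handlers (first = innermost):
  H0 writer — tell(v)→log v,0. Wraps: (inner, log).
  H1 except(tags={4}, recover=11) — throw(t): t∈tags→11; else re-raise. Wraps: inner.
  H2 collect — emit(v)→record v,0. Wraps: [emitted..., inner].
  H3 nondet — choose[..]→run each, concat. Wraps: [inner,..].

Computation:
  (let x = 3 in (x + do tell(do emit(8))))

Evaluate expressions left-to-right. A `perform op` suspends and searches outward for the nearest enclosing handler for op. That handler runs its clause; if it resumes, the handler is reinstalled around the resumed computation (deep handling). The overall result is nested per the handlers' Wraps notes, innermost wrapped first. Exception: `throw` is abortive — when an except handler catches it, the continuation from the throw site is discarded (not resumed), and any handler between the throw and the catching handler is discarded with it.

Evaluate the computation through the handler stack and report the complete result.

Working:
emit(8) @ H2 ⇒ out+=8
tell(0) @ H0 ⇒ log+=0
H0 returns (3, (0))
H1 returns (3, (0))
H2 returns [8, (3, (0))]
H3 returns [[8, (3, (0))]]
= [[8, (3, (0))]]

Answer: [[8, (3, (0))]]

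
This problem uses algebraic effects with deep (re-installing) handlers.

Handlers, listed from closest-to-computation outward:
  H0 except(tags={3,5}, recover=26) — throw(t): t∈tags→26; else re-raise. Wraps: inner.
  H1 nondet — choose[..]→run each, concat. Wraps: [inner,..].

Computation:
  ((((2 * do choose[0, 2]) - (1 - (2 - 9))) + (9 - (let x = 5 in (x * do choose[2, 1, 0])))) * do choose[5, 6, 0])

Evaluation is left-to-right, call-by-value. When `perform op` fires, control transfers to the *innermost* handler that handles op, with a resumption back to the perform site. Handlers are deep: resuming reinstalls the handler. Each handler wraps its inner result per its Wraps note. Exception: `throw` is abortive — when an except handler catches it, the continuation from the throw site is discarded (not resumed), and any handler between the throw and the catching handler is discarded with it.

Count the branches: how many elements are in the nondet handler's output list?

Step-by-step:
choose[0, 2] @ H1
  branch[0] choose=0:
    choose[2, 1, 0] @ H1
      branch[0] choose=2:
        choose[5, 6, 0] @ H1
          branch[0] choose=5:
            H0 returns -45
            H1 returns [-45]
          branch[1] choose=6:
            H0 returns -54
            H1 returns [-54]
          branch[2] choose=0:
            H0 returns 0
            H1 returns [0]
      branch[1] choose=1:
        choose[5, 6, 0] @ H1
          branch[0] choose=5:
            H0 returns -20
            H1 returns [-20]
          branch[1] choose=6:
            H0 returns -24
            H1 returns [-24]
          branch[2] choose=0:
            H0 returns 0
            H1 returns [0]
      branch[2] choose=0:
        choose[5, 6, 0] @ H1
          branch[0] choose=5:
            H0 returns 5
            H1 returns [5]
          branch[1] choose=6:
            H0 returns 6
            H1 returns [6]
          branch[2] choose=0:
            H0 returns 0
            H1 returns [0]
  branch[1] choose=2:
    choose[2, 1, 0] @ H1
      branch[0] choose=2:
        choose[5, 6, 0] @ H1
          branch[0] choose=5:
            H0 returns -25
            H1 returns [-25]
          branch[1] choose=6:
            H0 returns -30
            H1 returns [-30]
          branch[2] choose=0:
            H0 returns 0
            H1 returns [0]
      branch[1] choose=1:
        choose[5, 6, 0] @ H1
          branch[0] choose=5:
            H0 returns 0
            H1 returns [0]
          branch[1] choose=6:
            H0 returns 0
            H1 returns [0]
          branch[2] choose=0:
            H0 returns 0
            H1 returns [0]
      branch[2] choose=0:
        choose[5, 6, 0] @ H1
          branch[0] choose=5:
            H0 returns 25
            H1 returns [25]
          branch[1] choose=6:
            H0 returns 30
            H1 returns [30]
          branch[2] choose=0:
            H0 returns 0
            H1 returns [0]
= [-45, -54, 0, -20, -24, 0, 5, 6, 0, -25, -30, 0, 0, 0, 0, 25, 30, 0]

Answer: 18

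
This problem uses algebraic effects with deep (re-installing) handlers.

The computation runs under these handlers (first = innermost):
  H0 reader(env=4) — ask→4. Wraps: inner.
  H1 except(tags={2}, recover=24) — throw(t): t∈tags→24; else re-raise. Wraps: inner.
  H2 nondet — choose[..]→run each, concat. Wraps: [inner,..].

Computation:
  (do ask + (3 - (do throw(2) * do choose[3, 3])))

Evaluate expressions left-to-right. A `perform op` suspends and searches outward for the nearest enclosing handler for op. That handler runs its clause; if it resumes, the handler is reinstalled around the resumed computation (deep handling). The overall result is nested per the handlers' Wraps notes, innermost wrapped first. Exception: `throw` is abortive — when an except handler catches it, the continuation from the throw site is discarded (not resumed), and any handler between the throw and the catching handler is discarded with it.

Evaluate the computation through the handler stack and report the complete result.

Evaluation trace:
ask @ H0 ⇒ 4
throw(2) @ H1 caught ⇒ 24
H2 returns [24]
= [24]

Answer: [24]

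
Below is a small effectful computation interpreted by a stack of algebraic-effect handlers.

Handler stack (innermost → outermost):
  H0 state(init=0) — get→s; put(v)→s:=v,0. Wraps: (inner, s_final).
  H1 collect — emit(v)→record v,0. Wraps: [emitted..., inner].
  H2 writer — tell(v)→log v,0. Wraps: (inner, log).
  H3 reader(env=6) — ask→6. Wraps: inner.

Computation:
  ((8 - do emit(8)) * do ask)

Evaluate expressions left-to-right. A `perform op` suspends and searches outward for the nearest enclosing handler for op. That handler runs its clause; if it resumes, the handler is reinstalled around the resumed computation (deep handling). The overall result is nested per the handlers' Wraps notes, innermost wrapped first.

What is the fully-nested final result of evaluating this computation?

Evaluation trace:
emit(8) @ H1 ⇒ out+=8
ask @ H3 ⇒ 6
H0 returns (48, 0)
H1 returns [8, (48, 0)]
H2 returns ([8, (48, 0)], ())
H3 returns ([8, (48, 0)], ())
= ([8, (48, 0)], ())

Answer: ([8, (48, 0)], ())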